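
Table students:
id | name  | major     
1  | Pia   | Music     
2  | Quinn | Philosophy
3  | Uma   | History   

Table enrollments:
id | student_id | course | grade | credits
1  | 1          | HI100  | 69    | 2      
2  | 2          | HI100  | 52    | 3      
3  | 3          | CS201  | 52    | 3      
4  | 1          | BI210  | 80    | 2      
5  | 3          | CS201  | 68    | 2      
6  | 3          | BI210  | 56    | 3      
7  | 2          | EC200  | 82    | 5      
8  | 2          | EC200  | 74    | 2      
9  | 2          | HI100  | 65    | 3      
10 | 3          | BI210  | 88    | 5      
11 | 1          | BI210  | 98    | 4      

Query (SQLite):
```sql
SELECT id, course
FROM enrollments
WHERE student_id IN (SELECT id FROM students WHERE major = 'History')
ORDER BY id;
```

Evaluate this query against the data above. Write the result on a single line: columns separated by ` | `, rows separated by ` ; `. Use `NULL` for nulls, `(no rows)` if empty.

3 | CS201 ; 5 | CS201 ; 6 | BI210 ; 10 | BI210

Inner query: students.id where major = 'History'.
Outer: keep enrollments rows whose student_id is in that set.
Inner query → {3}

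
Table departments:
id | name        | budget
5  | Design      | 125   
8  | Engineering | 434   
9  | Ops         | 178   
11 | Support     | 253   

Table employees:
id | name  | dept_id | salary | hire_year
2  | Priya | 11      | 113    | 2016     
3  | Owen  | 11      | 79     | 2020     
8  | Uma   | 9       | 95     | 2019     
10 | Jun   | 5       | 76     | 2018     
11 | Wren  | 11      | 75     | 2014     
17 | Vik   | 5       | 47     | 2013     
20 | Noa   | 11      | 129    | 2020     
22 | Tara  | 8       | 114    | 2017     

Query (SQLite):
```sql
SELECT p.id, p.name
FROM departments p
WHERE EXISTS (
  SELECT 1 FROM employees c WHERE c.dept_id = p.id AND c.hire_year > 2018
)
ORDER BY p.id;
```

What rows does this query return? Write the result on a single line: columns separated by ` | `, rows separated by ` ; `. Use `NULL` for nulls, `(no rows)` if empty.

For each departments row, check whether any employees with matching dept_id has hire_year > 2018.
Keep rows where that is true.

9 | Ops ; 11 | Support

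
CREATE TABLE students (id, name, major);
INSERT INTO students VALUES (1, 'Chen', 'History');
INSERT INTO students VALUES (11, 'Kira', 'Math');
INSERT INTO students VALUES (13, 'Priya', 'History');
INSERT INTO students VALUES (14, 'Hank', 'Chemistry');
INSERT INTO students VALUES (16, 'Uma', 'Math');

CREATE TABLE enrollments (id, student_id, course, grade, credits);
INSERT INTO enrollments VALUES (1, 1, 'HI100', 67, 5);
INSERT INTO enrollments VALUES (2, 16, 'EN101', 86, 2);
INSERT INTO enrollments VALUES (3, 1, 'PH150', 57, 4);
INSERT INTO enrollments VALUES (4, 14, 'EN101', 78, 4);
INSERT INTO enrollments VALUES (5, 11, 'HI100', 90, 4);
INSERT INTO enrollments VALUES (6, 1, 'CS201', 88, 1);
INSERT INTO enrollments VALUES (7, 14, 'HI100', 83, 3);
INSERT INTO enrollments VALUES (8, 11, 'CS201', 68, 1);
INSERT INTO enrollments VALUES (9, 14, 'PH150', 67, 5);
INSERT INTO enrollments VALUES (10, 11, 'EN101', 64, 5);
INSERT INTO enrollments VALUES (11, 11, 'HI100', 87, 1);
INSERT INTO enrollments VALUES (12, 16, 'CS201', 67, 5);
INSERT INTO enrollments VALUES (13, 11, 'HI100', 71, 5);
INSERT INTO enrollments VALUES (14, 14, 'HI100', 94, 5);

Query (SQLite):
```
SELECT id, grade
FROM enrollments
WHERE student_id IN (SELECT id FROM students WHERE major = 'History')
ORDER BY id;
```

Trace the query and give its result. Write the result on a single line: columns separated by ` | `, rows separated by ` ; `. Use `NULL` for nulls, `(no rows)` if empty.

Inner query: students.id where major = 'History'.
Outer: keep enrollments rows whose student_id is in that set.
Inner query → {1, 13}

1 | 67 ; 3 | 57 ; 6 | 88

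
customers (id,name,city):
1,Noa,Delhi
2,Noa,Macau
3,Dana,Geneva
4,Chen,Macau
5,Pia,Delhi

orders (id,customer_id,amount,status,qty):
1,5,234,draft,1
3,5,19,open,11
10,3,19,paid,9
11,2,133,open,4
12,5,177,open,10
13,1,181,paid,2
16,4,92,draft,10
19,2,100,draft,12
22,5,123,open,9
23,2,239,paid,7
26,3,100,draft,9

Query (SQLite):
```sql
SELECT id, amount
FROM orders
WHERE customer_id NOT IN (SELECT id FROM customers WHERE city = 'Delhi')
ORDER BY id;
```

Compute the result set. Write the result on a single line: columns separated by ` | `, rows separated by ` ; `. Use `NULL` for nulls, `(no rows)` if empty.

Inner query: customers.id where city = 'Delhi'.
Outer: keep orders rows whose customer_id is not in that set.
Inner query → {1, 5}

10 | 19 ; 11 | 133 ; 16 | 92 ; 19 | 100 ; 23 | 239 ; 26 | 100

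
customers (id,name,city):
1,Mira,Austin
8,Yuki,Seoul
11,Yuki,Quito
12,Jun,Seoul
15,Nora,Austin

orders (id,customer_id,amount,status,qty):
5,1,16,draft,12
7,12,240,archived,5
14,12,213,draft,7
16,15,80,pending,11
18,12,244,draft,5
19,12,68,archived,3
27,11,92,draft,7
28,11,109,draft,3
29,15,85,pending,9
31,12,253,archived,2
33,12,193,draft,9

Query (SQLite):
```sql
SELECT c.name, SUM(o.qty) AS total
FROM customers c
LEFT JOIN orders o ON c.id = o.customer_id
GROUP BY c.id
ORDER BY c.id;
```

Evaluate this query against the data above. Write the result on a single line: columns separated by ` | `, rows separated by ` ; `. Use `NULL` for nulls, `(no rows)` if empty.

Mira | 12 ; Yuki | NULL ; Yuki | 10 ; Jun | 31 ; Nora | 20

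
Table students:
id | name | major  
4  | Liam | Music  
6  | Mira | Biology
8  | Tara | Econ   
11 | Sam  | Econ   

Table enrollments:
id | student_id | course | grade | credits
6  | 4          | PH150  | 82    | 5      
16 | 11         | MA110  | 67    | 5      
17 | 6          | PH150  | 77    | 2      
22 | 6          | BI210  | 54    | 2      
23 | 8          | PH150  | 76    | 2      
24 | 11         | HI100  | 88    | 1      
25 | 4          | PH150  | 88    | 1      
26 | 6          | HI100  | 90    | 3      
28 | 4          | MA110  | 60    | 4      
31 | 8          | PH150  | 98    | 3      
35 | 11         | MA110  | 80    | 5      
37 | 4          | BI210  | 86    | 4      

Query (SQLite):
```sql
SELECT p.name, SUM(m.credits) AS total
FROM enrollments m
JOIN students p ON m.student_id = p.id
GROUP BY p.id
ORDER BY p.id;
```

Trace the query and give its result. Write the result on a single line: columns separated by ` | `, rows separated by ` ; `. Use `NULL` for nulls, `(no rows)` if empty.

Liam | 14 ; Mira | 7 ; Tara | 5 ; Sam | 11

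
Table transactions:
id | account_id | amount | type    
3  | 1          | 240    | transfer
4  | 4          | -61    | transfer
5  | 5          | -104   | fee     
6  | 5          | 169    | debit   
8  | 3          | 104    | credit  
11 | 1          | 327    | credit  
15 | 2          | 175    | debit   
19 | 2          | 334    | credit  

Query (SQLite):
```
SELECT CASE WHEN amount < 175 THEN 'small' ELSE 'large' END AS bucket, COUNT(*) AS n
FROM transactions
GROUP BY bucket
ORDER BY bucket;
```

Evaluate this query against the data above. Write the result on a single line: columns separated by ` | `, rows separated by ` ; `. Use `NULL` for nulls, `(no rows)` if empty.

large | 4 ; small | 4

Bucket rows by amount < 175 → 'small' else 'large'; count each bucket.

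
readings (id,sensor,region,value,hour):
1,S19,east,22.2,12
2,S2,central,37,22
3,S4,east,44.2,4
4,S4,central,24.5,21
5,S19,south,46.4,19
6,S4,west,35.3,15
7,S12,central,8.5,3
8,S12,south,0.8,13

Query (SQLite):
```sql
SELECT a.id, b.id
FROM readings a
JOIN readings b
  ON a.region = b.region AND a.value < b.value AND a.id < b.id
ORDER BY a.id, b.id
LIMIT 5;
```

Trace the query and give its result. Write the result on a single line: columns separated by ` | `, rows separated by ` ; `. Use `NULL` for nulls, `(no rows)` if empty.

1 | 3

Pairs (a,b) with same region, a.value < b.value, a.id < b.id.
region groups: central:{2,4,7} east:{1,3} south:{5,8} west:{6}
Ordered by (a.id, b.id); first 5.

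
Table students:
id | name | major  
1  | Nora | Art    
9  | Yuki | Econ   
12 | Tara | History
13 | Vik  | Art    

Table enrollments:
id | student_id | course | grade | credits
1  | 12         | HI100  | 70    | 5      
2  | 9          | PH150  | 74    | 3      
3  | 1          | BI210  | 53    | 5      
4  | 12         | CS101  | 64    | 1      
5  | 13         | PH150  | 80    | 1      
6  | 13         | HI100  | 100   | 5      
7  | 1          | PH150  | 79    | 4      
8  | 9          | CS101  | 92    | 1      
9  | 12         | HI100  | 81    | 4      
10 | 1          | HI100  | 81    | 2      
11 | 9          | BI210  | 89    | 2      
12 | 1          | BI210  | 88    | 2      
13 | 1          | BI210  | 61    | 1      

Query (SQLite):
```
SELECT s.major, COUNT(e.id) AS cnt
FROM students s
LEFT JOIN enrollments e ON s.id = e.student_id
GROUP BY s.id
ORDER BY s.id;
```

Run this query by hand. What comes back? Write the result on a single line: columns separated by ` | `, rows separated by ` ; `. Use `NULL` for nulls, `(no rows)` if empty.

Art | 5 ; Econ | 3 ; History | 3 ; Art | 2

LEFT JOIN keeps every students row; unmatched ones get NULL for enrollments columns.
Group by students.id and compute COUNT(e.id). COUNT(col) of an all-NULL group is 0.
  1: ids {3, 7, 10, 12, 13} → COUNT(e.id)=5
  9: ids {2, 8, 11} → COUNT(e.id)=3
  12: ids {1, 4, 9} → COUNT(e.id)=3
  13: ids {5, 6} → COUNT(e.id)=2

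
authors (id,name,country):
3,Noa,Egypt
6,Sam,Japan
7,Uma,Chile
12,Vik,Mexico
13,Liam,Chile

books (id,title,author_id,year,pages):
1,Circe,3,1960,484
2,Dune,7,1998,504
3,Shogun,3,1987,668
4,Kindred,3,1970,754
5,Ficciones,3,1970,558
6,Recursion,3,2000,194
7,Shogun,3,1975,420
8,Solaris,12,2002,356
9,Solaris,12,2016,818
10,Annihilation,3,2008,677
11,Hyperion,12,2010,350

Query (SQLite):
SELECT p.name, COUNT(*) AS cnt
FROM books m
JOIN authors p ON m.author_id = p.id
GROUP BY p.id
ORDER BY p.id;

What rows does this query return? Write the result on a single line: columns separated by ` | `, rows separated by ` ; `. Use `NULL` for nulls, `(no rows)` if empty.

Noa | 7 ; Uma | 1 ; Vik | 3

Join each books row to its authors via author_id.
Group joined rows by authors.id; compute COUNT(*) per group.
  3: ids {1, 3, 4, 5, 6, 7, 10} → COUNT(*)=7
  7: ids {2} → COUNT(*)=1
  12: ids {8, 9, 11} → COUNT(*)=3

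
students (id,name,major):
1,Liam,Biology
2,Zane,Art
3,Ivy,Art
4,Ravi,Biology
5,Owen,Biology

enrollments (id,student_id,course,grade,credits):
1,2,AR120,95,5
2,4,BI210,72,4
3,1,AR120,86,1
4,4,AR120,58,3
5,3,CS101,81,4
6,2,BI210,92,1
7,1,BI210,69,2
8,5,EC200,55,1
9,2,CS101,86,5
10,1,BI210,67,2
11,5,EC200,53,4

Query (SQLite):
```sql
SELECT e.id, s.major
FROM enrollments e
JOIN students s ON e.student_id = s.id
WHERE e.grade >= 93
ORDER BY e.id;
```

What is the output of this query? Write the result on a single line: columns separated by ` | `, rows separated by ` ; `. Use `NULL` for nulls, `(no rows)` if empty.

Each enrollments row matches the students row where student_id = students.id.
Then keep rows with e.grade >= 93.

1 | Art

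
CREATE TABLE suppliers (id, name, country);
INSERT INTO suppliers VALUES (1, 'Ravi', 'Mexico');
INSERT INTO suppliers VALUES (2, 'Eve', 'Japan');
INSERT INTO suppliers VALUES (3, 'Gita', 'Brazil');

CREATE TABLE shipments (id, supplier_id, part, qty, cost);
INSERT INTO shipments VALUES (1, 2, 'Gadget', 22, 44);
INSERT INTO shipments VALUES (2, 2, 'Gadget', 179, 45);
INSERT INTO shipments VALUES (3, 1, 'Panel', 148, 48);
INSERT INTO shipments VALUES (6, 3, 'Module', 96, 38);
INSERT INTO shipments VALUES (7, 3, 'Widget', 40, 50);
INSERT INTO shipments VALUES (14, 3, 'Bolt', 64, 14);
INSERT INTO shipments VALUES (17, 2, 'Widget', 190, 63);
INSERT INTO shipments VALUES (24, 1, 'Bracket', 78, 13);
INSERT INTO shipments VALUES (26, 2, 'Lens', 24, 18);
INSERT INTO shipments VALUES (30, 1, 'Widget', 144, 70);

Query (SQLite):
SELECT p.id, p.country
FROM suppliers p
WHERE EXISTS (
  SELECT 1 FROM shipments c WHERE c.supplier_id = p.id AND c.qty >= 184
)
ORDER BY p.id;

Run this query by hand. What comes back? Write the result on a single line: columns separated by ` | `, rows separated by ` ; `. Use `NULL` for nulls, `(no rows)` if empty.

2 | Japan

For each suppliers row, check whether any shipments with matching supplier_id has qty >= 184.
Keep rows where that is true.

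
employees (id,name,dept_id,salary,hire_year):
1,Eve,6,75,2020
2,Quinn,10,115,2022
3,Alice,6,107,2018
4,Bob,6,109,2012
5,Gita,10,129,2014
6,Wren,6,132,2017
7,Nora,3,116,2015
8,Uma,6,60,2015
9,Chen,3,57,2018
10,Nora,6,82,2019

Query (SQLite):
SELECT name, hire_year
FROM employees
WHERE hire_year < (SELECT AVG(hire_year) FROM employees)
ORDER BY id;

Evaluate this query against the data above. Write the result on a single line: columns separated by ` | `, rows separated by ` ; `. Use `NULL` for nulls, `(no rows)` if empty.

Bob | 2012 ; Gita | 2014 ; Nora | 2015 ; Uma | 2015

Scalar subquery: AVG(hire_year) over all employees rows = 2017.0.
Keep rows where hire_year < that value.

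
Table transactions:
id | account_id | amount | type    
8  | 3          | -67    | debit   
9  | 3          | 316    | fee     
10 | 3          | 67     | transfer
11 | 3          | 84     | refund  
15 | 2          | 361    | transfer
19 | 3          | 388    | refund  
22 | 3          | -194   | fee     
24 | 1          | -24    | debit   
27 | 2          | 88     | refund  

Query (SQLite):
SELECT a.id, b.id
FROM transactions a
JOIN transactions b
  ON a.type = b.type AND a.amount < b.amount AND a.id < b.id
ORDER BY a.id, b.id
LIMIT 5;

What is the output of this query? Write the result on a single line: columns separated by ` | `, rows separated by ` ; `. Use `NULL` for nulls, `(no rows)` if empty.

8 | 24 ; 10 | 15 ; 11 | 19 ; 11 | 27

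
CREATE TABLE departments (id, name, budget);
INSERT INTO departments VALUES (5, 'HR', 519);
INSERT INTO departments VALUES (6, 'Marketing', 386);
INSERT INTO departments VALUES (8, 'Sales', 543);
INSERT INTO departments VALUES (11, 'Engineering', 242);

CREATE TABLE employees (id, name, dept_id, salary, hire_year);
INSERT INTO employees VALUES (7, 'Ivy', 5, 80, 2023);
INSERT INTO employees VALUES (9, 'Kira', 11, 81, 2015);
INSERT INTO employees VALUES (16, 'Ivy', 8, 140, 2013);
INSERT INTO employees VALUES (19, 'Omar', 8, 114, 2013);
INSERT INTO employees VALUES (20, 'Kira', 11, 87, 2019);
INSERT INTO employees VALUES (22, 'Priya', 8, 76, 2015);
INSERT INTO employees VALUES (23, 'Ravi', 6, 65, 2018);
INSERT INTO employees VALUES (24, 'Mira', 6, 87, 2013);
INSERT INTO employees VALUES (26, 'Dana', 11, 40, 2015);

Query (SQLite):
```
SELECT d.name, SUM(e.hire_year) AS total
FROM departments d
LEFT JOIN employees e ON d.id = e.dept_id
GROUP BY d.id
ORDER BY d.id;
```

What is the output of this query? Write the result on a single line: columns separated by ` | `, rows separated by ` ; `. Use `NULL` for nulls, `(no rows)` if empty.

HR | 2023 ; Marketing | 4031 ; Sales | 6041 ; Engineering | 6049

LEFT JOIN keeps every departments row; unmatched ones get NULL for employees columns.
Group by departments.id and compute SUM(e.hire_year). SUM over an all-NULL group is NULL.
  5: ids {7} → SUM(e.hire_year)=2023
  6: ids {23, 24} → SUM(e.hire_year)=4031
  8: ids {16, 19, 22} → SUM(e.hire_year)=6041
  11: ids {9, 20, 26} → SUM(e.hire_year)=6049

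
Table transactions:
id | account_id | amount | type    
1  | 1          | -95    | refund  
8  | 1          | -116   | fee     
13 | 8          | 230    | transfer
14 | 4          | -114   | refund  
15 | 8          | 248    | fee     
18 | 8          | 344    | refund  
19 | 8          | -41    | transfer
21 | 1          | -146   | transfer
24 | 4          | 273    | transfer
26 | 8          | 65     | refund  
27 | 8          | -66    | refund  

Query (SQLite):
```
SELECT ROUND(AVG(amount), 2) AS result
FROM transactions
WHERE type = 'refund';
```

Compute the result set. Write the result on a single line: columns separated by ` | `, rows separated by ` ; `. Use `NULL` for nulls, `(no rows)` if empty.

26.8

Rows where type='refund' → amount values: [-95, -114, 344, 65, -66].
AVG = 134 / 5 (rounded to 2 dp).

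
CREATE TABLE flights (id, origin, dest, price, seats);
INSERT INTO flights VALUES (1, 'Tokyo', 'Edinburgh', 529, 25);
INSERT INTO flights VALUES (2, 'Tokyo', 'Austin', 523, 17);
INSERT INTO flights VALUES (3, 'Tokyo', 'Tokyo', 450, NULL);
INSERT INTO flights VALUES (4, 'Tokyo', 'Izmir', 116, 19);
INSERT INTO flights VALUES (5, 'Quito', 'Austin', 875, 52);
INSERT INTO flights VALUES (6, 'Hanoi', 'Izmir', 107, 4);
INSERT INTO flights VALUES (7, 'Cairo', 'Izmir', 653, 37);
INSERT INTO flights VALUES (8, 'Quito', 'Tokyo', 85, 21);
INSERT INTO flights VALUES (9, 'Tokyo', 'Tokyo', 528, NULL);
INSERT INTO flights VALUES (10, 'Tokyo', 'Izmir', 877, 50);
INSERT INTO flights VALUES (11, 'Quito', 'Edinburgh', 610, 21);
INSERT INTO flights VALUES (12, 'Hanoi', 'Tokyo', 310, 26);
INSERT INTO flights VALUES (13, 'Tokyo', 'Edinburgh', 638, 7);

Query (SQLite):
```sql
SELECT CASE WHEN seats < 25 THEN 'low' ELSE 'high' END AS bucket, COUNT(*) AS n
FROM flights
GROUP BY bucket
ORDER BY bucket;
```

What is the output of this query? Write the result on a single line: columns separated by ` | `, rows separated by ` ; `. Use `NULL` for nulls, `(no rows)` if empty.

high | 7 ; low | 6

Bucket rows by seats < 25 → 'low' else 'high'; count each bucket.
NULL < 25 is unknown, so NULL seats falls into ELSE → 'high'.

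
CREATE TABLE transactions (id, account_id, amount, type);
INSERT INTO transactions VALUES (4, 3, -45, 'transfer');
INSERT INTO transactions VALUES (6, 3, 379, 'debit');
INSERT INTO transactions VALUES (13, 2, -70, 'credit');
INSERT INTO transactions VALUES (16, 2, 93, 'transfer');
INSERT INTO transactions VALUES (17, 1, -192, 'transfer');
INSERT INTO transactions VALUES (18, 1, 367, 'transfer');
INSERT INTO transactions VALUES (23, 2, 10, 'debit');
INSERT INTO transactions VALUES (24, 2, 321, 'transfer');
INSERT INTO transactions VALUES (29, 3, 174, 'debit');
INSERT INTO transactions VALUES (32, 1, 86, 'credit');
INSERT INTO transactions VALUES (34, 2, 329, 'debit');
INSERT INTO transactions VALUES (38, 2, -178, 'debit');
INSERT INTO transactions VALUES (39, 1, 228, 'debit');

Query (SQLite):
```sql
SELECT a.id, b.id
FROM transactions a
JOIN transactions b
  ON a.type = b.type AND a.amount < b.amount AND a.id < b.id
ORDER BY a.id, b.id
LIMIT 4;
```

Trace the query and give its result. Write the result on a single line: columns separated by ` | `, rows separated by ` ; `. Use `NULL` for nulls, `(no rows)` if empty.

4 | 16 ; 4 | 18 ; 4 | 24 ; 13 | 32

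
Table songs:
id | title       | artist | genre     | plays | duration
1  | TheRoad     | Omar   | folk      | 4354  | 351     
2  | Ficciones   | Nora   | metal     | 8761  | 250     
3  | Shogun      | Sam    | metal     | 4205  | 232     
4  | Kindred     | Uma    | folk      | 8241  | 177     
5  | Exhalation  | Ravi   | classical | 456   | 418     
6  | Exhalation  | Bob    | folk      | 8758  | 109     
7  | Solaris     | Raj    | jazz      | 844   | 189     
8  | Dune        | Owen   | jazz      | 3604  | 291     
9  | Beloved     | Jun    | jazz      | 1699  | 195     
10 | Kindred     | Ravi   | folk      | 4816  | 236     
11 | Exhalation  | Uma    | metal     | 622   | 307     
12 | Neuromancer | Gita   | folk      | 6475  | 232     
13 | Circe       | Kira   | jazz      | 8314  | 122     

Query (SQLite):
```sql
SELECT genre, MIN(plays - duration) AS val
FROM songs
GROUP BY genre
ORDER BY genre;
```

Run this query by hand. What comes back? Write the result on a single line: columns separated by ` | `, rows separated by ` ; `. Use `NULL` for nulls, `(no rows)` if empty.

classical | 38 ; folk | 4003 ; jazz | 655 ; metal | 315

For each row compute plays - duration.
Group by genre; take MIN of the expression per group.
  classical: ids {5} → MIN(plays - duration)=38
  folk: ids {1, 4, 6, 10, 12} → MIN(plays - duration)=4003
  jazz: ids {7, 8, 9, 13} → MIN(plays - duration)=655
  metal: ids {2, 3, 11} → MIN(plays - duration)=315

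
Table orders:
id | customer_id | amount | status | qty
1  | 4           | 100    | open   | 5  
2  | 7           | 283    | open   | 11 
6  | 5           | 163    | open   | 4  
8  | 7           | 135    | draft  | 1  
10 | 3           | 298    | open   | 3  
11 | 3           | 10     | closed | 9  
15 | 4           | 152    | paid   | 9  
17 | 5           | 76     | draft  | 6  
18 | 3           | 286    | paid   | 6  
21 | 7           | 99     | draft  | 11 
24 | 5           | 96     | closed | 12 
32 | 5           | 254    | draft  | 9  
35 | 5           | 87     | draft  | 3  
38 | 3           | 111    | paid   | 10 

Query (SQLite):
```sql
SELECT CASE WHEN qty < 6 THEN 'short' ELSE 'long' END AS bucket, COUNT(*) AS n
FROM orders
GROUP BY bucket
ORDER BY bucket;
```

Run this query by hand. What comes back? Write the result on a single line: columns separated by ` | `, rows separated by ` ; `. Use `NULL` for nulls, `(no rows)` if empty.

Bucket rows by qty < 6 → 'short' else 'long'; count each bucket.

long | 9 ; short | 5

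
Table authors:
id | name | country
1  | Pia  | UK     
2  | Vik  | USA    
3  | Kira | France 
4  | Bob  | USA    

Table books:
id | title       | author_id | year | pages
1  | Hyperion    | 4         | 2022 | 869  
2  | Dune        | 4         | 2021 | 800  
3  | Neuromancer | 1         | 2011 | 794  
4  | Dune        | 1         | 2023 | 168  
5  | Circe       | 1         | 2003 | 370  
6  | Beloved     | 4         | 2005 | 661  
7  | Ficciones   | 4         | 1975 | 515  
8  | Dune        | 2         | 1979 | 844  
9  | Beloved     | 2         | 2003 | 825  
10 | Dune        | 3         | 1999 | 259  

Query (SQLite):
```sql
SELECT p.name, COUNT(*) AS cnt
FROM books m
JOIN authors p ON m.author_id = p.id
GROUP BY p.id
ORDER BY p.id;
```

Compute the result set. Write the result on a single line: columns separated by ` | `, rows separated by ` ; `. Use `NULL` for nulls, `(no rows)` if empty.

Pia | 3 ; Vik | 2 ; Kira | 1 ; Bob | 4

Join each books row to its authors via author_id.
Group joined rows by authors.id; compute COUNT(*) per group.
  1: ids {3, 4, 5} → COUNT(*)=3
  2: ids {8, 9} → COUNT(*)=2
  3: ids {10} → COUNT(*)=1
  4: ids {1, 2, 6, 7} → COUNT(*)=4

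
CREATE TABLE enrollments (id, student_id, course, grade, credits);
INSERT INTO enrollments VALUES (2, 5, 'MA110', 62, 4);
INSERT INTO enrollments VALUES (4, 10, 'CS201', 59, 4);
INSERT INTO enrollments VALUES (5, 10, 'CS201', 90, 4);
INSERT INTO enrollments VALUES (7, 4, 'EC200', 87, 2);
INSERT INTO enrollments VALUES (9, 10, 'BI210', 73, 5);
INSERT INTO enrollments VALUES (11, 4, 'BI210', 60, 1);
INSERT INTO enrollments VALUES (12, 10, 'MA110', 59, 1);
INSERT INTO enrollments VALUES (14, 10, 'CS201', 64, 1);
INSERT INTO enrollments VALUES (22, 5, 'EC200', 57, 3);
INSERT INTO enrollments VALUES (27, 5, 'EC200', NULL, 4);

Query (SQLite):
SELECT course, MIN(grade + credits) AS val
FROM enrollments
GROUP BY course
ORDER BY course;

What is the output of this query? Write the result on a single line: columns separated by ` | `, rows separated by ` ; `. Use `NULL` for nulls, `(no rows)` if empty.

BI210 | 61 ; CS201 | 63 ; EC200 | 60 ; MA110 | 60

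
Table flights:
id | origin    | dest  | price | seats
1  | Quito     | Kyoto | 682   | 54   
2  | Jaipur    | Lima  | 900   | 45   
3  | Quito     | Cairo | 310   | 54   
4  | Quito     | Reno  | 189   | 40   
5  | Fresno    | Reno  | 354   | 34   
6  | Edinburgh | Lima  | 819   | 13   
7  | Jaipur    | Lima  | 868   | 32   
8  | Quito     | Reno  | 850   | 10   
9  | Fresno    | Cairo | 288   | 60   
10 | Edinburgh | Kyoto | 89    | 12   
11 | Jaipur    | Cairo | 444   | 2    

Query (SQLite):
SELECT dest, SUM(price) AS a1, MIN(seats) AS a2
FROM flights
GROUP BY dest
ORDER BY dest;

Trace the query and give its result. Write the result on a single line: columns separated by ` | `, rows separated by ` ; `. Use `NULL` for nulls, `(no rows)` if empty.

Group flights by dest.
Per group compute: SUM(price), MIN(seats).
  Cairo: ids {3, 9, 11} → SUM(price)=1042, MIN(seats)=2
  Kyoto: ids {1, 10} → SUM(price)=771, MIN(seats)=12
  Lima: ids {2, 6, 7} → SUM(price)=2587, MIN(seats)=13
  Reno: ids {4, 5, 8} → SUM(price)=1393, MIN(seats)=10

Cairo | 1042 | 2 ; Kyoto | 771 | 12 ; Lima | 2587 | 13 ; Reno | 1393 | 10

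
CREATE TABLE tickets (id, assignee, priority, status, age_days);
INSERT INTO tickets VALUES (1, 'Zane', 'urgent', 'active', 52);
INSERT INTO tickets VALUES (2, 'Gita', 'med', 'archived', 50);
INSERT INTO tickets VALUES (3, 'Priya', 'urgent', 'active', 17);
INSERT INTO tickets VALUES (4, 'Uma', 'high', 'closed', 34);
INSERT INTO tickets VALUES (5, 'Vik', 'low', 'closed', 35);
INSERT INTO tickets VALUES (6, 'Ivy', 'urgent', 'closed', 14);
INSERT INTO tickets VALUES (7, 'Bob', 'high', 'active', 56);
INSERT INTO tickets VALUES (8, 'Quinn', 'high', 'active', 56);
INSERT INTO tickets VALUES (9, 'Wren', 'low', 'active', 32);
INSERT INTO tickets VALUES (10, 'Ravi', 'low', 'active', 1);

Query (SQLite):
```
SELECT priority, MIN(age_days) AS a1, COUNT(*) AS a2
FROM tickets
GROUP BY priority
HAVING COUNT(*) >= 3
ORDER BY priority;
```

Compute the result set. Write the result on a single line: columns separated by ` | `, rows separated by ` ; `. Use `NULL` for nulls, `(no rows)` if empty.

Group tickets by priority.
Per group compute: MIN(age_days), COUNT(*).
HAVING: drop groups with fewer than 3 rows.
  high: ids {4, 7, 8} → MIN(age_days)=34, COUNT(*)=3
  low: ids {5, 9, 10} → MIN(age_days)=1, COUNT(*)=3
  med: ids {2} → MIN(age_days)=50, COUNT(*)=1
  urgent: ids {1, 3, 6} → MIN(age_days)=14, COUNT(*)=3

high | 34 | 3 ; low | 1 | 3 ; urgent | 14 | 3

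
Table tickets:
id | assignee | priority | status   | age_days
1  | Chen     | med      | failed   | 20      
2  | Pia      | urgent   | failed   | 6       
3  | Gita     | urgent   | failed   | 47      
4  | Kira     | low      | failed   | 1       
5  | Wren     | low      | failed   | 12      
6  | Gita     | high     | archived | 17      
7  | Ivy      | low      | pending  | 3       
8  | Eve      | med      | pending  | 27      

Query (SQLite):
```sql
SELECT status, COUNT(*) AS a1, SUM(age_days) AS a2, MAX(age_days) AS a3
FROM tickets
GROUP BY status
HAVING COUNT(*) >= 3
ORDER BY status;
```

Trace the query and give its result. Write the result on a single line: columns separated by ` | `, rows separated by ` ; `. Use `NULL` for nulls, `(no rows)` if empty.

failed | 5 | 86 | 47

Group tickets by status.
Per group compute: COUNT(*), SUM(age_days), MAX(age_days).
HAVING: drop groups with fewer than 3 rows.
  archived: ids {6} → COUNT(*)=1, SUM(age_days)=17, MAX(age_days)=17
  failed: ids {1, 2, 3, 4, 5} → COUNT(*)=5, SUM(age_days)=86, MAX(age_days)=47
  pending: ids {7, 8} → COUNT(*)=2, SUM(age_days)=30, MAX(age_days)=27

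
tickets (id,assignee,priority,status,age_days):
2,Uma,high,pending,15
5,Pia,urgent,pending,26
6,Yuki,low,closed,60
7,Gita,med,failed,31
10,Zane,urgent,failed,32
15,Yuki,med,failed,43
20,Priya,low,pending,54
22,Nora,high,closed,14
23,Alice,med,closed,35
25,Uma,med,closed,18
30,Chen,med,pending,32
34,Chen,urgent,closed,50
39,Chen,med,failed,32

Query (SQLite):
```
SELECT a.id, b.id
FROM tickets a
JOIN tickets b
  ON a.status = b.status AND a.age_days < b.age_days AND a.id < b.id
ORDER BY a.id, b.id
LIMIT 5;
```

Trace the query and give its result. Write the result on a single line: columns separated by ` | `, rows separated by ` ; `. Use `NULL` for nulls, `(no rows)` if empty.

2 | 5 ; 2 | 20 ; 2 | 30 ; 5 | 20 ; 5 | 30

Pairs (a,b) with same status, a.age_days < b.age_days, a.id < b.id.
status groups: closed:{6,22,23,25,34} failed:{7,10,15,39} pending:{2,5,20,30}
Ordered by (a.id, b.id); first 5.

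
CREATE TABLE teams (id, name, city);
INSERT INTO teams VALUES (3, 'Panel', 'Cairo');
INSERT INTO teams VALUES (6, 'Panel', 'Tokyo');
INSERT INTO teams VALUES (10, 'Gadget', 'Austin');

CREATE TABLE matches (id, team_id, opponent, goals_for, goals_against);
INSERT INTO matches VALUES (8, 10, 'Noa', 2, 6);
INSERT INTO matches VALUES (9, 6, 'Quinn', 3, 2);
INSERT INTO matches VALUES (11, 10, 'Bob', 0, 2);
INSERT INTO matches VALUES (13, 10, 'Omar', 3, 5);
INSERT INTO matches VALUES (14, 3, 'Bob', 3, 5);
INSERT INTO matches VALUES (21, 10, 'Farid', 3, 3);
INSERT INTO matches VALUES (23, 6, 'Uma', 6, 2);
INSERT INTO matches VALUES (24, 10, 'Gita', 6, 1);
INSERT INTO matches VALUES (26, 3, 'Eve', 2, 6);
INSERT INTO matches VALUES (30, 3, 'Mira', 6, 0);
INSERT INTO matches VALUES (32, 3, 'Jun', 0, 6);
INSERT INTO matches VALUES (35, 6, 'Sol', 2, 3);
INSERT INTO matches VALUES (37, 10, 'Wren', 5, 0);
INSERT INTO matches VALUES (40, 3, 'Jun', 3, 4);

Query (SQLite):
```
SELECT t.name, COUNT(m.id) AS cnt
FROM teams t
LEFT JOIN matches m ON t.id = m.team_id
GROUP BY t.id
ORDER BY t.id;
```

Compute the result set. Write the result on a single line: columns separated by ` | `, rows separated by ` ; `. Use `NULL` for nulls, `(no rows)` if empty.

LEFT JOIN keeps every teams row; unmatched ones get NULL for matches columns.
Group by teams.id and compute COUNT(m.id). COUNT(col) of an all-NULL group is 0.
  3: ids {14, 26, 30, 32, 40} → COUNT(m.id)=5
  6: ids {9, 23, 35} → COUNT(m.id)=3
  10: ids {8, 11, 13, 21, 24, 37} → COUNT(m.id)=6

Panel | 5 ; Panel | 3 ; Gadget | 6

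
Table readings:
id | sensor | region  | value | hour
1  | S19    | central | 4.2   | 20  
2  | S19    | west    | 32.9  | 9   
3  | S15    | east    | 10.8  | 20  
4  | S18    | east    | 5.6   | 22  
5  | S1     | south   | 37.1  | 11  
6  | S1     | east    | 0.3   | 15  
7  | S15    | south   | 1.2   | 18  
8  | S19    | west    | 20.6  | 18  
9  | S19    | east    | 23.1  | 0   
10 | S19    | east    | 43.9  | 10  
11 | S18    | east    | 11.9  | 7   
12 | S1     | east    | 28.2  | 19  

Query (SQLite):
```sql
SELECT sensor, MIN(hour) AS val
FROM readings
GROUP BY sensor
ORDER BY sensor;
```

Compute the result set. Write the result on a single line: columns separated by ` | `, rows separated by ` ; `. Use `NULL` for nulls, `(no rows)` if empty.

Partition readings by sensor; compute MIN(hour) within each group.
  S1: ids {5, 6, 12} → MIN(hour)=11
  S15: ids {3, 7} → MIN(hour)=18
  S18: ids {4, 11} → MIN(hour)=7
  S19: ids {1, 2, 8, 9, 10} → MIN(hour)=0

S1 | 11 ; S15 | 18 ; S18 | 7 ; S19 | 0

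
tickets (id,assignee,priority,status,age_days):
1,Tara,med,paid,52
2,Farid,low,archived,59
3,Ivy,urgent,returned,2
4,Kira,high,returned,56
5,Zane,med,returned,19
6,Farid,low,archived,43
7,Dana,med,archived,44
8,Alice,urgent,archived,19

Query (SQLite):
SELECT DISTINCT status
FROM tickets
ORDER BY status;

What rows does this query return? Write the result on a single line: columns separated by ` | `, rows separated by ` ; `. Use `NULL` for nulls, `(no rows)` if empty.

Collect distinct status values from tickets.

archived ; paid ; returned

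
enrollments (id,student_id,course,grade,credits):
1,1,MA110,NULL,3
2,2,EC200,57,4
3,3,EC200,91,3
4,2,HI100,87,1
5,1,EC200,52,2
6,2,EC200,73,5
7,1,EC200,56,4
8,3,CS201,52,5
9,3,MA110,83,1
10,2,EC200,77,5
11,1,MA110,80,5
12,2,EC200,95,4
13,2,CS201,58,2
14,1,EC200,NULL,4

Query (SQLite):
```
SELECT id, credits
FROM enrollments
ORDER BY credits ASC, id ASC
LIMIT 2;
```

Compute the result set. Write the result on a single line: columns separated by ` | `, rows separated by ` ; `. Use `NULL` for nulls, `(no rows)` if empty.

4 | 1 ; 9 | 1

Sort by credits asc, tiebreak id asc: (1, id=4), (1, id=9), (2, id=5), (2, id=13), (3, id=1) …. Take first 2.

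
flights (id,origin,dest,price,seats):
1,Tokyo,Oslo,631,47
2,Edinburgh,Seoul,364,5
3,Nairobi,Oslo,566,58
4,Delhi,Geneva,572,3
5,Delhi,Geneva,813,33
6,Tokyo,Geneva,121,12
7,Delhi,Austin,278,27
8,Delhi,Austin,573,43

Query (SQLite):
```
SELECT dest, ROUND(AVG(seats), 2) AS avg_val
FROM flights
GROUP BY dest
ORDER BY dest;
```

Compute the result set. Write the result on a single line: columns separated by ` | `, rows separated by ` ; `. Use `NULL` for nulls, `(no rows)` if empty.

Partition flights by dest; compute ROUND(AVG(seats), 2) within each group.
  Austin: ids {7, 8} → ROUND(AVG(seats), 2)=35
  Geneva: ids {4, 5, 6} → ROUND(AVG(seats), 2)=16
  Oslo: ids {1, 3} → ROUND(AVG(seats), 2)=52.5
  Seoul: ids {2} → ROUND(AVG(seats), 2)=5

Austin | 35 ; Geneva | 16 ; Oslo | 52.5 ; Seoul | 5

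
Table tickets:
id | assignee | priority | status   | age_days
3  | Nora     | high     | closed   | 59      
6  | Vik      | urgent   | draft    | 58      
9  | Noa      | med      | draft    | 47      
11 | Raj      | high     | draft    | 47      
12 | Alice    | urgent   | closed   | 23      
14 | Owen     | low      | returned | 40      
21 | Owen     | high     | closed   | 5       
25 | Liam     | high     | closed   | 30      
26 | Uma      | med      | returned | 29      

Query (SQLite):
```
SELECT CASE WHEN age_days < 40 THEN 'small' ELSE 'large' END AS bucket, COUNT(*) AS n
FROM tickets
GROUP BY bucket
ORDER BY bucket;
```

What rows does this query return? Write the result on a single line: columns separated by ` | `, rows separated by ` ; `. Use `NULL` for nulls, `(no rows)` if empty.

Bucket rows by age_days < 40 → 'small' else 'large'; count each bucket.

large | 5 ; small | 4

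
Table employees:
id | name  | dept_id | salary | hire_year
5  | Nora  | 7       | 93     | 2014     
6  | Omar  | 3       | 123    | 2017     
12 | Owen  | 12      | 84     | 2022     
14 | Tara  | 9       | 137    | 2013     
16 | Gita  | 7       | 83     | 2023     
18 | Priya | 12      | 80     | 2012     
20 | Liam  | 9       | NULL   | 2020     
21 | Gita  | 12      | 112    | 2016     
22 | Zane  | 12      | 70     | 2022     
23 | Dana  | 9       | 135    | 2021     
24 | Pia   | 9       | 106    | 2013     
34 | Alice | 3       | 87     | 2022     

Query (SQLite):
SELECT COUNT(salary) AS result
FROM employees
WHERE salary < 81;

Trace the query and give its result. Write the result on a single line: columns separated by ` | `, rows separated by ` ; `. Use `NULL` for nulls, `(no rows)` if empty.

Rows where salary < 81 → salary values: [80, 70].
COUNT(salary) counts non-NULL values → 2.

2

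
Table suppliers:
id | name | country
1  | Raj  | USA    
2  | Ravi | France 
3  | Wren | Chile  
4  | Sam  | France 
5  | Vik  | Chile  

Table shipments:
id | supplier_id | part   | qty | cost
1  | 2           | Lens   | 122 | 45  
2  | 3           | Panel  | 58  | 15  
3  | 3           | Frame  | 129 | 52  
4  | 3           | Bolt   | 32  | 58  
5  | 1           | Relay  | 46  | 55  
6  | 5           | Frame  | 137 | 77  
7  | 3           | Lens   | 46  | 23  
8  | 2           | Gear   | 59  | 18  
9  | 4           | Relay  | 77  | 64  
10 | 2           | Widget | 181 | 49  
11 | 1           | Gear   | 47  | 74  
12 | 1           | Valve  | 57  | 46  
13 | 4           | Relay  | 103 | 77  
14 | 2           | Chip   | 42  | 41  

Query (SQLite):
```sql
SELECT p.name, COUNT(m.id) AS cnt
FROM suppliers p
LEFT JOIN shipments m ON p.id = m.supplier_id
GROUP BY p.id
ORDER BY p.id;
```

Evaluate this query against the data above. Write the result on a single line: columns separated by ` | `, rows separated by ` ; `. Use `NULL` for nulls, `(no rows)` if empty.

Raj | 3 ; Ravi | 4 ; Wren | 4 ; Sam | 2 ; Vik | 1

LEFT JOIN keeps every suppliers row; unmatched ones get NULL for shipments columns.
Group by suppliers.id and compute COUNT(m.id). COUNT(col) of an all-NULL group is 0.
  1: ids {5, 11, 12} → COUNT(m.id)=3
  2: ids {1, 8, 10, 14} → COUNT(m.id)=4
  3: ids {2, 3, 4, 7} → COUNT(m.id)=4
  4: ids {9, 13} → COUNT(m.id)=2
  5: ids {6} → COUNT(m.id)=1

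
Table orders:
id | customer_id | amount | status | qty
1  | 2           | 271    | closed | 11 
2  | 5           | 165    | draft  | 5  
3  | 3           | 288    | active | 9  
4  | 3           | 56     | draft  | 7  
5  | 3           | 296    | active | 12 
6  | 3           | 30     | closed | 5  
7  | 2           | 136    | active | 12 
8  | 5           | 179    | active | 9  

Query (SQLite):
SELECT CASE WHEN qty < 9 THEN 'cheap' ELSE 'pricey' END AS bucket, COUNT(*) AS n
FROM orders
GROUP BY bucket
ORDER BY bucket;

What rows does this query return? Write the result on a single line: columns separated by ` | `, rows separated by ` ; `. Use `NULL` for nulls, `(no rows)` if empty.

Bucket rows by qty < 9 → 'cheap' else 'pricey'; count each bucket.

cheap | 3 ; pricey | 5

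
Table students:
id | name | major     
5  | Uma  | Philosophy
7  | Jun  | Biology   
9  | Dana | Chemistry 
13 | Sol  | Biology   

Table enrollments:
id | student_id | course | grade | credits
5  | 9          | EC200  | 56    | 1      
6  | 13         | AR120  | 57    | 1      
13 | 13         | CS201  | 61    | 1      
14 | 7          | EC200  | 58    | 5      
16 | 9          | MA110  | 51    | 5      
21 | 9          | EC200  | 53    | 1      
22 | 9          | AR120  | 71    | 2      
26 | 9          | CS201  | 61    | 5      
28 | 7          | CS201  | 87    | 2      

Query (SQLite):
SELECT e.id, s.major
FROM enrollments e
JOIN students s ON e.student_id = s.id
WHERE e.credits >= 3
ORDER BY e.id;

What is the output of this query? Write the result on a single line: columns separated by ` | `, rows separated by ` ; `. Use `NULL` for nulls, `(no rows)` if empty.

14 | Biology ; 16 | Chemistry ; 26 | Chemistry

Each enrollments row matches the students row where student_id = students.id.
Then keep rows with e.credits >= 3.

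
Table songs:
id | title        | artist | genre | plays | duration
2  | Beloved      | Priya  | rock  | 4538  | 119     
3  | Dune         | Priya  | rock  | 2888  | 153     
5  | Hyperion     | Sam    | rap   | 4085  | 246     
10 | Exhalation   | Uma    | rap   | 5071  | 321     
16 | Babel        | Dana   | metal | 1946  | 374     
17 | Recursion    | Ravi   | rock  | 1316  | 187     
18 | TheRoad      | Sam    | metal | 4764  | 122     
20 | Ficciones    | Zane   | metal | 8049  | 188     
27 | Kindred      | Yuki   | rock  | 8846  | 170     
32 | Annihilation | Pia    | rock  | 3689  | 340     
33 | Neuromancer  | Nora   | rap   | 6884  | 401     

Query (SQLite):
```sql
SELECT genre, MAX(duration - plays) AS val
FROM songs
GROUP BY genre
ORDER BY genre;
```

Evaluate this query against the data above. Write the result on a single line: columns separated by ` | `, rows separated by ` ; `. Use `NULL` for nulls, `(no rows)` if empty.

For each row compute duration - plays.
Group by genre; take MAX of the expression per group.
  metal: ids {16, 18, 20} → MAX(duration - plays)=-1572
  rap: ids {5, 10, 33} → MAX(duration - plays)=-3839
  rock: ids {2, 3, 17, 27, 32} → MAX(duration - plays)=-1129

metal | -1572 ; rap | -3839 ; rock | -1129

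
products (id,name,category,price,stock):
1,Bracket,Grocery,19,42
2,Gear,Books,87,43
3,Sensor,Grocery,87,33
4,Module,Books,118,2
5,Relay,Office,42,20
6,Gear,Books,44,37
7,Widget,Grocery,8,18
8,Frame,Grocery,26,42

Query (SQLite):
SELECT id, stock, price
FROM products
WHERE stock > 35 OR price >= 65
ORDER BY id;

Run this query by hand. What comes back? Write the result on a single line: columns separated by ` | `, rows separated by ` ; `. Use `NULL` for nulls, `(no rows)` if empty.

1 | 42 | 19 ; 2 | 43 | 87 ; 3 | 33 | 87 ; 4 | 2 | 118 ; 6 | 37 | 44 ; 8 | 42 | 26

stock > 35: ids {1, 2, 6, 8}
price >= 65: ids {2, 3, 4}
Combine with OR.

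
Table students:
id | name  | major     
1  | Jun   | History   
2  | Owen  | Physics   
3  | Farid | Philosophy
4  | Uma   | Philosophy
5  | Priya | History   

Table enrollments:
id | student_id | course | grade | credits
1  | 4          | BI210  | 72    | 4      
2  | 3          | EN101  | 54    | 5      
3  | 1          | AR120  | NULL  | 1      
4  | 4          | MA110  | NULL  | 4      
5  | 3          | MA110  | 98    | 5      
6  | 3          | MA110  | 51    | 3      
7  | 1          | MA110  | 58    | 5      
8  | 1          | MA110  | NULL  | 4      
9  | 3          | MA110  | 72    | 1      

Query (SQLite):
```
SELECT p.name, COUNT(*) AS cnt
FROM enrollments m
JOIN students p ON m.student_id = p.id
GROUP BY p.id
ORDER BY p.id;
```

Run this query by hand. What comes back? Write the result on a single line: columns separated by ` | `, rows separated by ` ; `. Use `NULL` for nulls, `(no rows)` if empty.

Jun | 3 ; Farid | 4 ; Uma | 2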